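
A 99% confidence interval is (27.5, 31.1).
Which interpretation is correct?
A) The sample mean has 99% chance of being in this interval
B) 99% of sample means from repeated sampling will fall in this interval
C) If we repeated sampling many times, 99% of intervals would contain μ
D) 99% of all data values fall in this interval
C

A) Wrong — x̄ is observed and sits in the interval by construction.
B) Wrong — coverage applies to intervals containing μ, not to future x̄ values.
C) Correct — this is the frequentist long-run coverage interpretation.
D) Wrong — a CI is about the parameter μ, not individual data values.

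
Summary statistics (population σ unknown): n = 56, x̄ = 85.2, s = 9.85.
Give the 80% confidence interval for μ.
(83.49, 86.91)

t-interval (σ unknown):
df = n - 1 = 55
t* = 1.297 for 80% confidence

Margin of error = t* · s/√n = 1.297 · 9.85/√56 = 1.71

CI: (83.49, 86.91)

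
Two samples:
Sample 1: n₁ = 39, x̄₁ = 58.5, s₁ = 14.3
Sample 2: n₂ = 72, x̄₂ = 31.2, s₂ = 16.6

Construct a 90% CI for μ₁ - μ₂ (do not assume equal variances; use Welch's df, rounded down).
(22.29, 32.31)

Difference: x̄₁ - x̄₂ = 27.30
SE = √(s₁²/n₁ + s₂²/n₂) = √(14.3²/39 + 16.6²/72) = 3.0117
df = 88.49 → 88 (Welch–Satterthwaite, rounded down)
t* = 1.662

CI: 27.30 ± 1.662 · 3.0117 = 27.30 ± 5.01 = (22.29, 32.31)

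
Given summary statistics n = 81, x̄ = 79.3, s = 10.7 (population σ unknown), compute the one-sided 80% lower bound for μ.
μ ≥ 78.29

Lower bound (one-sided):
t* = 0.846 (one-sided for 80%)
Lower bound = x̄ - t* · s/√n = 79.3 - 0.846 · 10.7/√81 = 78.29

We are 80% confident that μ ≥ 78.29.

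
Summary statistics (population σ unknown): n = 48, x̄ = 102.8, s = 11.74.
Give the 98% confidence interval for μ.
(98.72, 106.88)

t-interval (σ unknown):
df = n - 1 = 47
t* = 2.408 for 98% confidence

Margin of error = t* · s/√n = 2.408 · 11.74/√48 = 4.08

CI: (98.72, 106.88)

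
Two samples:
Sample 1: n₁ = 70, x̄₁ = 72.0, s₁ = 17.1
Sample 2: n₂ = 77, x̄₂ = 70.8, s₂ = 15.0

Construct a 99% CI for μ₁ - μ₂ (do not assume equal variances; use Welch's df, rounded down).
(-5.76, 8.16)

Difference: x̄₁ - x̄₂ = 1.20
SE = √(s₁²/n₁ + s₂²/n₂) = √(17.1²/70 + 15.0²/77) = 2.6645
df = 137.99 → 137 (Welch–Satterthwaite, rounded down)
t* = 2.612

CI: 1.20 ± 2.612 · 2.6645 = 1.20 ± 6.96 = (-5.76, 8.16)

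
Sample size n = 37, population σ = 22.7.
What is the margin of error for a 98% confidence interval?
Margin of error = 8.68

Margin of error = z* · σ/√n
= 2.326 · 22.7/√37
= 2.326 · 22.7/6.0828
= 8.68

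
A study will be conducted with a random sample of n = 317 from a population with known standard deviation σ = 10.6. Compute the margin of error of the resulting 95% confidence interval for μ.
Margin of error = 1.17

Margin of error = z* · σ/√n
= 1.960 · 10.6/√317
= 1.960 · 10.6/17.8045
= 1.17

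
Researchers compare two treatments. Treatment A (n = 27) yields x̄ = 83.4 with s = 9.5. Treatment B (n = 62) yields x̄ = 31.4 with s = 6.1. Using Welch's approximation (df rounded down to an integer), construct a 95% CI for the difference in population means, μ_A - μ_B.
(47.97, 56.03)

Difference: x̄₁ - x̄₂ = 52.00
SE = √(s₁²/n₁ + s₂²/n₂) = √(9.5²/27 + 6.1²/62) = 1.9856
df = 35.68 → 35 (Welch–Satterthwaite, rounded down)
t* = 2.030

CI: 52.00 ± 2.030 · 1.9856 = 52.00 ± 4.03 = (47.97, 56.03)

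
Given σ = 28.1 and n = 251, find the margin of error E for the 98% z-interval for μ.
Margin of error = 4.13

Margin of error = z* · σ/√n
= 2.326 · 28.1/√251
= 2.326 · 28.1/15.8430
= 4.13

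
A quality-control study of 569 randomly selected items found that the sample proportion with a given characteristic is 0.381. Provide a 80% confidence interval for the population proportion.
(0.355, 0.407)

Proportion CI:
SE = √(p̂(1-p̂)/n) = √(0.381 · 0.619 / 569) = 0.02036

z* = 1.282
Margin = z* · SE = 1.282 · 0.02036 = 0.0261

CI: 0.381 ± 0.0261 = (0.355, 0.407)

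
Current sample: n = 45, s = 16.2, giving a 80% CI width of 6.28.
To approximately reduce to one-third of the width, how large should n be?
n ≈ 405

CI width ∝ 1/√n
To reduce width by factor 3, need √n to grow by 3 → need 3² = 9 times as many samples.

Current: n = 45, width = 6.28
New: n = 405, width ≈ 2.07

Width reduced by factor of 6.28/2.07 = 3.03.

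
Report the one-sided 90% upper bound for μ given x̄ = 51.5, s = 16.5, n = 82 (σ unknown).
μ ≤ 53.85

Upper bound (one-sided):
t* = 1.292 (one-sided for 90%)
Upper bound = x̄ + t* · s/√n = 51.5 + 1.292 · 16.5/√82 = 53.85

We are 90% confident that μ ≤ 53.85.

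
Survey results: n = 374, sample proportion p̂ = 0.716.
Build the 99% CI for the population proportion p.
(0.656, 0.776)

Proportion CI:
SE = √(p̂(1-p̂)/n) = √(0.716 · 0.284 / 374) = 0.02332

z* = 2.576
Margin = z* · SE = 2.576 · 0.02332 = 0.0601

CI: 0.716 ± 0.0601 = (0.656, 0.776)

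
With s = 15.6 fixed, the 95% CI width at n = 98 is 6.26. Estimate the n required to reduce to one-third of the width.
n ≈ 882

CI width ∝ 1/√n
To reduce width by factor 3, need √n to grow by 3 → need 3² = 9 times as many samples.

Current: n = 98, width = 6.26
New: n = 882, width ≈ 2.06

Width reduced by factor of 6.26/2.06 = 3.04.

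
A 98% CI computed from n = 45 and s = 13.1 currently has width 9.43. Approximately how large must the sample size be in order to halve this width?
n ≈ 180

CI width ∝ 1/√n
To reduce width by factor 2, need √n to grow by 2 → need 2² = 4 times as many samples.

Current: n = 45, width = 9.43
New: n = 180, width ≈ 4.58

Width reduced by factor of 9.43/4.58 = 2.06.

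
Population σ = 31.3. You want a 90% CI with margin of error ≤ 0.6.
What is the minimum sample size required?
n ≥ 7365

For margin E ≤ 0.6:
n ≥ (z* · σ / E)²
n ≥ (1.645 · 31.3 / 0.6)²
n ≥ 7364.07

Minimum n = 7365 (rounding up)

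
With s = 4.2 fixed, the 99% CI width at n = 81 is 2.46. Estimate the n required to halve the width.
n ≈ 324

CI width ∝ 1/√n
To reduce width by factor 2, need √n to grow by 2 → need 2² = 4 times as many samples.

Current: n = 81, width = 2.46
New: n = 324, width ≈ 1.21

Width reduced by factor of 2.46/1.21 = 2.03.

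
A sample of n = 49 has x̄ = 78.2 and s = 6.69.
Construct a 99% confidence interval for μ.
(75.64, 80.76)

t-interval (σ unknown):
df = n - 1 = 48
t* = 2.682 for 99% confidence

Margin of error = t* · s/√n = 2.682 · 6.69/√49 = 2.56

CI: (75.64, 80.76)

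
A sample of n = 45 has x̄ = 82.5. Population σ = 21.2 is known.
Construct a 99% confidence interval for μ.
(74.36, 90.64)

z-interval (σ known):
z* = 2.576 for 99% confidence

Margin of error = z* · σ/√n = 2.576 · 21.2/√45 = 8.14

CI: (82.5 - 8.14, 82.5 + 8.14) = (74.36, 90.64)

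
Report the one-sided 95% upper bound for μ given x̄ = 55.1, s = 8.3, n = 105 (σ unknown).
μ ≤ 56.44

Upper bound (one-sided):
t* = 1.660 (one-sided for 95%)
Upper bound = x̄ + t* · s/√n = 55.1 + 1.660 · 8.3/√105 = 56.44

We are 95% confident that μ ≤ 56.44.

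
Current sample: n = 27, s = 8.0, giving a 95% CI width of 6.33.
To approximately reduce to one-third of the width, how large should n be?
n ≈ 243

CI width ∝ 1/√n
To reduce width by factor 3, need √n to grow by 3 → need 3² = 9 times as many samples.

Current: n = 27, width = 6.33
New: n = 243, width ≈ 2.02

Width reduced by factor of 6.33/2.02 = 3.13.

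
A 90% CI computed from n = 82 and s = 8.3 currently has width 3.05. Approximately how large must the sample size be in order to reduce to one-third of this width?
n ≈ 738

CI width ∝ 1/√n
To reduce width by factor 3, need √n to grow by 3 → need 3² = 9 times as many samples.

Current: n = 82, width = 3.05
New: n = 738, width ≈ 1.01

Width reduced by factor of 3.05/1.01 = 3.02.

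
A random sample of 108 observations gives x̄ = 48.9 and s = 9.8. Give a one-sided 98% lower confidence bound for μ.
μ ≥ 46.94

Lower bound (one-sided):
t* = 2.079 (one-sided for 98%)
Lower bound = x̄ - t* · s/√n = 48.9 - 2.079 · 9.8/√108 = 46.94

We are 98% confident that μ ≥ 46.94.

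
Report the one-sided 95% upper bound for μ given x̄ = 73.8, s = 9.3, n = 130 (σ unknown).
μ ≤ 75.15

Upper bound (one-sided):
t* = 1.657 (one-sided for 95%)
Upper bound = x̄ + t* · s/√n = 73.8 + 1.657 · 9.3/√130 = 75.15

We are 95% confident that μ ≤ 75.15.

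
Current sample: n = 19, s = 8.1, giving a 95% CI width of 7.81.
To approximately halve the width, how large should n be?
n ≈ 76

CI width ∝ 1/√n
To reduce width by factor 2, need √n to grow by 2 → need 2² = 4 times as many samples.

Current: n = 19, width = 7.81
New: n = 76, width ≈ 3.70

Width reduced by factor of 7.81/3.70 = 2.11.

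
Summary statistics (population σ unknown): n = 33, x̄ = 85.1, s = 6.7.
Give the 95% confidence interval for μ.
(82.72, 87.48)

t-interval (σ unknown):
df = n - 1 = 32
t* = 2.037 for 95% confidence

Margin of error = t* · s/√n = 2.037 · 6.7/√33 = 2.38

CI: (82.72, 87.48)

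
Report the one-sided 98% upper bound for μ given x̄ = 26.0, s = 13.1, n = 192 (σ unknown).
μ ≤ 27.96

Upper bound (one-sided):
t* = 2.068 (one-sided for 98%)
Upper bound = x̄ + t* · s/√n = 26.0 + 2.068 · 13.1/√192 = 27.96

We are 98% confident that μ ≤ 27.96.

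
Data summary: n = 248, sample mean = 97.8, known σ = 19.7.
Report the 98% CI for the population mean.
(94.89, 100.71)

z-interval (σ known):
z* = 2.326 for 98% confidence

Margin of error = z* · σ/√n = 2.326 · 19.7/√248 = 2.91

CI: (97.8 - 2.91, 97.8 + 2.91) = (94.89, 100.71)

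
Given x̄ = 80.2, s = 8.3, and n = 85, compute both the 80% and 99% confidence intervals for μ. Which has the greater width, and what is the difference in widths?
99% CI is wider by 2.42

df = 84
80% CI: t* = 1.292, (79.04, 81.36), width = 2 · t* · s/√n = 2.33
99% CI: t* = 2.636, (77.83, 82.57), width = 2 · t* · s/√n = 4.75

The 99% CI is wider by 4.75 - 2.33 = 2.42.
Higher confidence requires a wider interval.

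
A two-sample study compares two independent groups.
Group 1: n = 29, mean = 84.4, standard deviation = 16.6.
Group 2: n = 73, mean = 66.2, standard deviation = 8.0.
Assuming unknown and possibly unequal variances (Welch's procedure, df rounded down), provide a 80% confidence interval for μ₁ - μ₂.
(13.99, 22.41)

Difference: x̄₁ - x̄₂ = 18.20
SE = √(s₁²/n₁ + s₂²/n₂) = √(16.6²/29 + 8.0²/73) = 3.2216
df = 33.29 → 33 (Welch–Satterthwaite, rounded down)
t* = 1.308

CI: 18.20 ± 1.308 · 3.2216 = 18.20 ± 4.21 = (13.99, 22.41)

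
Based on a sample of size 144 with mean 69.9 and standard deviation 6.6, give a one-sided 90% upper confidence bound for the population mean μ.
μ ≤ 70.61

Upper bound (one-sided):
t* = 1.287 (one-sided for 90%)
Upper bound = x̄ + t* · s/√n = 69.9 + 1.287 · 6.6/√144 = 70.61

We are 90% confident that μ ≤ 70.61.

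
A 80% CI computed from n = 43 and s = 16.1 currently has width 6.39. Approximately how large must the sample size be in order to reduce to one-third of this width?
n ≈ 387

CI width ∝ 1/√n
To reduce width by factor 3, need √n to grow by 3 → need 3² = 9 times as many samples.

Current: n = 43, width = 6.39
New: n = 387, width ≈ 2.10

Width reduced by factor of 6.39/2.10 = 3.04.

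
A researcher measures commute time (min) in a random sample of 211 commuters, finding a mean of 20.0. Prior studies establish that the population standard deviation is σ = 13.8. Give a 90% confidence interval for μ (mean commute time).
(18.44, 21.56)

z-interval (σ known):
z* = 1.645 for 90% confidence

Margin of error = z* · σ/√n = 1.645 · 13.8/√211 = 1.56

CI: (20.0 - 1.56, 20.0 + 1.56) = (18.44, 21.56)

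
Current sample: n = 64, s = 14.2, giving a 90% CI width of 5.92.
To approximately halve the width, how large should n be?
n ≈ 256

CI width ∝ 1/√n
To reduce width by factor 2, need √n to grow by 2 → need 2² = 4 times as many samples.

Current: n = 64, width = 5.92
New: n = 256, width ≈ 2.93

Width reduced by factor of 5.92/2.93 = 2.02.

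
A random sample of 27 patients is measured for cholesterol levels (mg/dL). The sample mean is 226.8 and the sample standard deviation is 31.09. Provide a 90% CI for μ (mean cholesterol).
(216.59, 237.01)

t-interval (σ unknown):
df = n - 1 = 26
t* = 1.706 for 90% confidence

Margin of error = t* · s/√n = 1.706 · 31.09/√27 = 10.21

CI: (216.59, 237.01)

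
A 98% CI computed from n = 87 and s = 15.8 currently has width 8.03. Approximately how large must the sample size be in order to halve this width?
n ≈ 348

CI width ∝ 1/√n
To reduce width by factor 2, need √n to grow by 2 → need 2² = 4 times as many samples.

Current: n = 87, width = 8.03
New: n = 348, width ≈ 3.96

Width reduced by factor of 8.03/3.96 = 2.03.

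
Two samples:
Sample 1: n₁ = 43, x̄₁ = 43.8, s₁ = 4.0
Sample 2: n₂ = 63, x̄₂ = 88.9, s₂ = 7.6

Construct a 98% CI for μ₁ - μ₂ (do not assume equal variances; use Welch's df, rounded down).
(-47.78, -42.42)

Difference: x̄₁ - x̄₂ = -45.10
SE = √(s₁²/n₁ + s₂²/n₂) = √(4.0²/43 + 7.6²/63) = 1.1353
df = 98.57 → 98 (Welch–Satterthwaite, rounded down)
t* = 2.365

CI: -45.10 ± 2.365 · 1.1353 = -45.10 ± 2.68 = (-47.78, -42.42)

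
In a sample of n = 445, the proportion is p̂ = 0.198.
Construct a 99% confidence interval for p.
(0.149, 0.247)

Proportion CI:
SE = √(p̂(1-p̂)/n) = √(0.198 · 0.802 / 445) = 0.01889

z* = 2.576
Margin = z* · SE = 2.576 · 0.01889 = 0.0487

CI: 0.198 ± 0.0487 = (0.149, 0.247)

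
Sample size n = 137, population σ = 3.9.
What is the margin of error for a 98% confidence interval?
Margin of error = 0.78

Margin of error = z* · σ/√n
= 2.326 · 3.9/√137
= 2.326 · 3.9/11.7047
= 0.78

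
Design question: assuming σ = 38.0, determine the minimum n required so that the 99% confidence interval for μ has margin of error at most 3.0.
n ≥ 1065

For margin E ≤ 3.0:
n ≥ (z* · σ / E)²
n ≥ (2.576 · 38.0 / 3.0)²
n ≥ 1064.67

Minimum n = 1065 (rounding up)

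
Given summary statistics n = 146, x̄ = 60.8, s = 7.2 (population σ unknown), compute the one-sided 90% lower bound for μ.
μ ≥ 60.03

Lower bound (one-sided):
t* = 1.287 (one-sided for 90%)
Lower bound = x̄ - t* · s/√n = 60.8 - 1.287 · 7.2/√146 = 60.03

We are 90% confident that μ ≥ 60.03.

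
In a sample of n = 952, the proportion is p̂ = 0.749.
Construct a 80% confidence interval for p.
(0.731, 0.767)

Proportion CI:
SE = √(p̂(1-p̂)/n) = √(0.749 · 0.251 / 952) = 0.01405

z* = 1.282
Margin = z* · SE = 1.282 · 0.01405 = 0.0180

CI: 0.749 ± 0.0180 = (0.731, 0.767)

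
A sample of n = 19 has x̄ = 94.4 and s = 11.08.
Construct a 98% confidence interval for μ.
(87.91, 100.89)

t-interval (σ unknown):
df = n - 1 = 18
t* = 2.552 for 98% confidence

Margin of error = t* · s/√n = 2.552 · 11.08/√19 = 6.49

CI: (87.91, 100.89)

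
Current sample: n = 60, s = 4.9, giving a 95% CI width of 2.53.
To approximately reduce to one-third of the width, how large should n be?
n ≈ 540

CI width ∝ 1/√n
To reduce width by factor 3, need √n to grow by 3 → need 3² = 9 times as many samples.

Current: n = 60, width = 2.53
New: n = 540, width ≈ 0.83

Width reduced by factor of 2.53/0.83 = 3.05.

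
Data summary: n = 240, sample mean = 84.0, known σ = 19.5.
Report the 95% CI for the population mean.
(81.53, 86.47)

z-interval (σ known):
z* = 1.960 for 95% confidence

Margin of error = z* · σ/√n = 1.960 · 19.5/√240 = 2.47

CI: (84.0 - 2.47, 84.0 + 2.47) = (81.53, 86.47)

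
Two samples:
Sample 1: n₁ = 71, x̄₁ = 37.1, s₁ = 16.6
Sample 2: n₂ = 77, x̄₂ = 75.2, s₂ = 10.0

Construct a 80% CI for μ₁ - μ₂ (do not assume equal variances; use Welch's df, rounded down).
(-41.03, -35.17)

Difference: x̄₁ - x̄₂ = -38.10
SE = √(s₁²/n₁ + s₂²/n₂) = √(16.6²/71 + 10.0²/77) = 2.2759
df = 113.03 → 113 (Welch–Satterthwaite, rounded down)
t* = 1.289

CI: -38.10 ± 1.289 · 2.2759 = -38.10 ± 2.93 = (-41.03, -35.17)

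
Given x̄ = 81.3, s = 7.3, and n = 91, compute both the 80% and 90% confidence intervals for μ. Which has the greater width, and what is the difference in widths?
90% CI is wider by 0.56

df = 90
80% CI: t* = 1.291, (80.31, 82.29), width = 2 · t* · s/√n = 1.98
90% CI: t* = 1.662, (80.03, 82.57), width = 2 · t* · s/√n = 2.54

The 90% CI is wider by 2.54 - 1.98 = 0.56.
Higher confidence requires a wider interval.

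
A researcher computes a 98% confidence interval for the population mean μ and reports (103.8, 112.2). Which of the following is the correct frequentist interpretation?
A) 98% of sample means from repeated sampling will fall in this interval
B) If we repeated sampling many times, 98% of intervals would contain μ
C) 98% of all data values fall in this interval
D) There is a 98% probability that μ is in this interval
B

A) Wrong — coverage applies to intervals containing μ, not to future x̄ values.
B) Correct — this is the frequentist long-run coverage interpretation.
C) Wrong — a CI is about the parameter μ, not individual data values.
D) Wrong — μ is fixed; the randomness lives in the interval, not in μ.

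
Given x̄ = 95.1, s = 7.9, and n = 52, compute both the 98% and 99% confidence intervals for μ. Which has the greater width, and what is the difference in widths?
99% CI is wider by 0.60

df = 51
98% CI: t* = 2.402, (92.47, 97.73), width = 2 · t* · s/√n = 5.26
99% CI: t* = 2.676, (92.17, 98.03), width = 2 · t* · s/√n = 5.86

The 99% CI is wider by 5.86 - 5.26 = 0.60.
Higher confidence requires a wider interval.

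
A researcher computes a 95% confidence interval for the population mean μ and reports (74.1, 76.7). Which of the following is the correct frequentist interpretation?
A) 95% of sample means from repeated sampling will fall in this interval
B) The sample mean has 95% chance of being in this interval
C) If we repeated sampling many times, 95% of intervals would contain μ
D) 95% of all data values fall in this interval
C

A) Wrong — coverage applies to intervals containing μ, not to future x̄ values.
B) Wrong — x̄ is observed and sits in the interval by construction.
C) Correct — this is the frequentist long-run coverage interpretation.
D) Wrong — a CI is about the parameter μ, not individual data values.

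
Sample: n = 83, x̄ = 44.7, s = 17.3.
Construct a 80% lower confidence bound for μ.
μ ≥ 43.09

Lower bound (one-sided):
t* = 0.846 (one-sided for 80%)
Lower bound = x̄ - t* · s/√n = 44.7 - 0.846 · 17.3/√83 = 43.09

We are 80% confident that μ ≥ 43.09.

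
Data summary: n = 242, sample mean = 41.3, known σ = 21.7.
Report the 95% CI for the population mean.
(38.57, 44.03)

z-interval (σ known):
z* = 1.960 for 95% confidence

Margin of error = z* · σ/√n = 1.960 · 21.7/√242 = 2.73

CI: (41.3 - 2.73, 41.3 + 2.73) = (38.57, 44.03)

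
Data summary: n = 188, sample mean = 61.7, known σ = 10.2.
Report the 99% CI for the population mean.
(59.78, 63.62)

z-interval (σ known):
z* = 2.576 for 99% confidence

Margin of error = z* · σ/√n = 2.576 · 10.2/√188 = 1.92

CI: (61.7 - 1.92, 61.7 + 1.92) = (59.78, 63.62)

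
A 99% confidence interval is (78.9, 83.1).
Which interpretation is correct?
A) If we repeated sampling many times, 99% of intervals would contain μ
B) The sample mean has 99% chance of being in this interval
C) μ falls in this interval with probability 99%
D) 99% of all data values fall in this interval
A

A) Correct — this is the frequentist long-run coverage interpretation.
B) Wrong — x̄ is observed and sits in the interval by construction.
C) Wrong — μ is fixed; the randomness lives in the interval, not in μ.
D) Wrong — a CI is about the parameter μ, not individual data values.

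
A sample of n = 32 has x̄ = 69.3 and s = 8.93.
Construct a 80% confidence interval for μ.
(67.23, 71.37)

t-interval (σ unknown):
df = n - 1 = 31
t* = 1.309 for 80% confidence

Margin of error = t* · s/√n = 1.309 · 8.93/√32 = 2.07

CI: (67.23, 71.37)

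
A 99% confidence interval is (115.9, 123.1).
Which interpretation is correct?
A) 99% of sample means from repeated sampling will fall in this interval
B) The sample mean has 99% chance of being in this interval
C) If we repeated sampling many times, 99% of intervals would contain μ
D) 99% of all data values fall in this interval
C

A) Wrong — coverage applies to intervals containing μ, not to future x̄ values.
B) Wrong — x̄ is observed and sits in the interval by construction.
C) Correct — this is the frequentist long-run coverage interpretation.
D) Wrong — a CI is about the parameter μ, not individual data values.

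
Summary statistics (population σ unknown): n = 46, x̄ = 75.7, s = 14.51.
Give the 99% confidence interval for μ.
(69.95, 81.45)

t-interval (σ unknown):
df = n - 1 = 45
t* = 2.690 for 99% confidence

Margin of error = t* · s/√n = 2.690 · 14.51/√46 = 5.75

CI: (69.95, 81.45)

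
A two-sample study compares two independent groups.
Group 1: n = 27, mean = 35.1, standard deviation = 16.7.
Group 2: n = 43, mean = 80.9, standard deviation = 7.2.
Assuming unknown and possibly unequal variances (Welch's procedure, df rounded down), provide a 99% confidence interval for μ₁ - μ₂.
(-55.10, -36.50)

Difference: x̄₁ - x̄₂ = -45.80
SE = √(s₁²/n₁ + s₂²/n₂) = √(16.7²/27 + 7.2²/43) = 3.3963
df = 32.15 → 32 (Welch–Satterthwaite, rounded down)
t* = 2.738

CI: -45.80 ± 2.738 · 3.3963 = -45.80 ± 9.30 = (-55.10, -36.50)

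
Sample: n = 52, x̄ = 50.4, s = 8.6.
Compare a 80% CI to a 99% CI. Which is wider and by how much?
99% CI is wider by 3.28

df = 51
80% CI: t* = 1.298, (48.85, 51.95), width = 2 · t* · s/√n = 3.10
99% CI: t* = 2.676, (47.21, 53.59), width = 2 · t* · s/√n = 6.38

The 99% CI is wider by 6.38 - 3.10 = 3.28.
Higher confidence requires a wider interval.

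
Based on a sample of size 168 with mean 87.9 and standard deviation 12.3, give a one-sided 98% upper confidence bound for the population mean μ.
μ ≤ 89.86

Upper bound (one-sided):
t* = 2.070 (one-sided for 98%)
Upper bound = x̄ + t* · s/√n = 87.9 + 2.070 · 12.3/√168 = 89.86

We are 98% confident that μ ≤ 89.86.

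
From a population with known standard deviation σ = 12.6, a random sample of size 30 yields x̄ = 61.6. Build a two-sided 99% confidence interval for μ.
(55.67, 67.53)

z-interval (σ known):
z* = 2.576 for 99% confidence

Margin of error = z* · σ/√n = 2.576 · 12.6/√30 = 5.93

CI: (61.6 - 5.93, 61.6 + 5.93) = (55.67, 67.53)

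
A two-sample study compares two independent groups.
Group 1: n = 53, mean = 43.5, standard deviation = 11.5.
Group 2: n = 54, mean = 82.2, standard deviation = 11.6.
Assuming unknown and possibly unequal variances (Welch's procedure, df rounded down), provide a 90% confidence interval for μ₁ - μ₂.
(-42.41, -34.99)

Difference: x̄₁ - x̄₂ = -38.70
SE = √(s₁²/n₁ + s₂²/n₂) = √(11.5²/53 + 11.6²/54) = 2.2332
df = 104.99 → 104 (Welch–Satterthwaite, rounded down)
t* = 1.660

CI: -38.70 ± 1.660 · 2.2332 = -38.70 ± 3.71 = (-42.41, -34.99)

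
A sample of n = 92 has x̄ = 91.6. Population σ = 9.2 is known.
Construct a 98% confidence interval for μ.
(89.37, 93.83)

z-interval (σ known):
z* = 2.326 for 98% confidence

Margin of error = z* · σ/√n = 2.326 · 9.2/√92 = 2.23

CI: (91.6 - 2.23, 91.6 + 2.23) = (89.37, 93.83)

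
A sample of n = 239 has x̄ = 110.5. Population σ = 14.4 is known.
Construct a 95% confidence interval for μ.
(108.67, 112.33)

z-interval (σ known):
z* = 1.960 for 95% confidence

Margin of error = z* · σ/√n = 1.960 · 14.4/√239 = 1.83

CI: (110.5 - 1.83, 110.5 + 1.83) = (108.67, 112.33)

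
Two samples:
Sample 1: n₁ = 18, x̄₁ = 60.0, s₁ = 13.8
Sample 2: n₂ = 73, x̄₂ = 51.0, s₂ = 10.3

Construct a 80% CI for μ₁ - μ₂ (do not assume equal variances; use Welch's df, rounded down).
(4.41, 13.59)

Difference: x̄₁ - x̄₂ = 9.00
SE = √(s₁²/n₁ + s₂²/n₂) = √(13.8²/18 + 10.3²/73) = 3.4689
df = 21.89 → 21 (Welch–Satterthwaite, rounded down)
t* = 1.323

CI: 9.00 ± 1.323 · 3.4689 = 9.00 ± 4.59 = (4.41, 13.59)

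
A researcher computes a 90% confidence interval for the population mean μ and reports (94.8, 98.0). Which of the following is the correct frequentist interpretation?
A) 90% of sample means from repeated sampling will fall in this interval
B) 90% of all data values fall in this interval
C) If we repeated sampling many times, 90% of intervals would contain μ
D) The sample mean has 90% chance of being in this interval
C

A) Wrong — coverage applies to intervals containing μ, not to future x̄ values.
B) Wrong — a CI is about the parameter μ, not individual data values.
C) Correct — this is the frequentist long-run coverage interpretation.
D) Wrong — x̄ is observed and sits in the interval by construction.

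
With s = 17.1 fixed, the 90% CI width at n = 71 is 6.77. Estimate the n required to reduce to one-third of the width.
n ≈ 639

CI width ∝ 1/√n
To reduce width by factor 3, need √n to grow by 3 → need 3² = 9 times as many samples.

Current: n = 71, width = 6.77
New: n = 639, width ≈ 2.23

Width reduced by factor of 6.77/2.23 = 3.04.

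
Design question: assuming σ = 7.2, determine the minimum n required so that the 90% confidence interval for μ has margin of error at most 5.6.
n ≥ 5

For margin E ≤ 5.6:
n ≥ (z* · σ / E)²
n ≥ (1.645 · 7.2 / 5.6)²
n ≥ 4.47

Minimum n = 5 (rounding up)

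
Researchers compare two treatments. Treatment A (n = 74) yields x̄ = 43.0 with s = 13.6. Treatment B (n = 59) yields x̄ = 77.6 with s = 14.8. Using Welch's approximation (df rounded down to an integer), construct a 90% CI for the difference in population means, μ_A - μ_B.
(-38.73, -30.47)

Difference: x̄₁ - x̄₂ = -34.60
SE = √(s₁²/n₁ + s₂²/n₂) = √(13.6²/74 + 14.8²/59) = 2.4924
df = 119.39 → 119 (Welch–Satterthwaite, rounded down)
t* = 1.658

CI: -34.60 ± 1.658 · 2.4924 = -34.60 ± 4.13 = (-38.73, -30.47)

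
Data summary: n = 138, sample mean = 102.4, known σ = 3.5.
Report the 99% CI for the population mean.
(101.63, 103.17)

z-interval (σ known):
z* = 2.576 for 99% confidence

Margin of error = z* · σ/√n = 2.576 · 3.5/√138 = 0.77

CI: (102.4 - 0.77, 102.4 + 0.77) = (101.63, 103.17)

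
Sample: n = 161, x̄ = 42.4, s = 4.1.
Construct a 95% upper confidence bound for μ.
μ ≤ 42.93

Upper bound (one-sided):
t* = 1.654 (one-sided for 95%)
Upper bound = x̄ + t* · s/√n = 42.4 + 1.654 · 4.1/√161 = 42.93

We are 95% confident that μ ≤ 42.93.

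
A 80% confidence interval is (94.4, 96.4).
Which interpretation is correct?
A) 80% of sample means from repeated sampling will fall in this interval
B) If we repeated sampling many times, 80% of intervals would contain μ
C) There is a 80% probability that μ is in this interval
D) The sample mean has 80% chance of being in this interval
B

A) Wrong — coverage applies to intervals containing μ, not to future x̄ values.
B) Correct — this is the frequentist long-run coverage interpretation.
C) Wrong — μ is fixed; the randomness lives in the interval, not in μ.
D) Wrong — x̄ is observed and sits in the interval by construction.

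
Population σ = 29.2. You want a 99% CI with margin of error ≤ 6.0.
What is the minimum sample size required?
n ≥ 158

For margin E ≤ 6.0:
n ≥ (z* · σ / E)²
n ≥ (2.576 · 29.2 / 6.0)²
n ≥ 157.16

Minimum n = 158 (rounding up)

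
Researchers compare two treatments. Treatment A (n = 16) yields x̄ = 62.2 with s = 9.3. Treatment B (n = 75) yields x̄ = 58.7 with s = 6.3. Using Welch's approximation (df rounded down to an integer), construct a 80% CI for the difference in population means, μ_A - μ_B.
(0.26, 6.74)

Difference: x̄₁ - x̄₂ = 3.50
SE = √(s₁²/n₁ + s₂²/n₂) = √(9.3²/16 + 6.3²/75) = 2.4361
df = 18.05 → 18 (Welch–Satterthwaite, rounded down)
t* = 1.330

CI: 3.50 ± 1.330 · 2.4361 = 3.50 ± 3.24 = (0.26, 6.74)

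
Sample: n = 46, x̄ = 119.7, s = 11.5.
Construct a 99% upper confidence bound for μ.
μ ≤ 123.79

Upper bound (one-sided):
t* = 2.412 (one-sided for 99%)
Upper bound = x̄ + t* · s/√n = 119.7 + 2.412 · 11.5/√46 = 123.79

We are 99% confident that μ ≤ 123.79.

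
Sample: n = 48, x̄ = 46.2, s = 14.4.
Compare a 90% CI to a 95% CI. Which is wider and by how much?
95% CI is wider by 1.38

df = 47
90% CI: t* = 1.678, (42.71, 49.69), width = 2 · t* · s/√n = 6.98
95% CI: t* = 2.012, (42.02, 50.38), width = 2 · t* · s/√n = 8.36

The 95% CI is wider by 8.36 - 6.98 = 1.38.
Higher confidence requires a wider interval.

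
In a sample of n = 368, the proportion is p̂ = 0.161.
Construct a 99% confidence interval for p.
(0.112, 0.210)

Proportion CI:
SE = √(p̂(1-p̂)/n) = √(0.161 · 0.839 / 368) = 0.01916

z* = 2.576
Margin = z* · SE = 2.576 · 0.01916 = 0.0494

CI: 0.161 ± 0.0494 = (0.112, 0.210)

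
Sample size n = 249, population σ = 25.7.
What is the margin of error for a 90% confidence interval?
Margin of error = 2.68

Margin of error = z* · σ/√n
= 1.645 · 25.7/√249
= 1.645 · 25.7/15.7797
= 2.68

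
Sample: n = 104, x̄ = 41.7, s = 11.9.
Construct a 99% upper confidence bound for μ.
μ ≤ 44.46

Upper bound (one-sided):
t* = 2.363 (one-sided for 99%)
Upper bound = x̄ + t* · s/√n = 41.7 + 2.363 · 11.9/√104 = 44.46

We are 99% confident that μ ≤ 44.46.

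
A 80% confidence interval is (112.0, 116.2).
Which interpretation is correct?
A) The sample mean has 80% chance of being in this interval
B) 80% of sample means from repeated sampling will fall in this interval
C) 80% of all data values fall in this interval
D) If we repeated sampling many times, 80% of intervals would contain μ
D

A) Wrong — x̄ is observed and sits in the interval by construction.
B) Wrong — coverage applies to intervals containing μ, not to future x̄ values.
C) Wrong — a CI is about the parameter μ, not individual data values.
D) Correct — this is the frequentist long-run coverage interpretation.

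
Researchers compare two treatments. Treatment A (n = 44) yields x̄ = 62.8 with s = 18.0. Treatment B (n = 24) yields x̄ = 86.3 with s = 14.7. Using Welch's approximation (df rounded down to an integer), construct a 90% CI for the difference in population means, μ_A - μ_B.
(-30.27, -16.73)

Difference: x̄₁ - x̄₂ = -23.50
SE = √(s₁²/n₁ + s₂²/n₂) = √(18.0²/44 + 14.7²/24) = 4.0457
df = 55.98 → 55 (Welch–Satterthwaite, rounded down)
t* = 1.673

CI: -23.50 ± 1.673 · 4.0457 = -23.50 ± 6.77 = (-30.27, -16.73)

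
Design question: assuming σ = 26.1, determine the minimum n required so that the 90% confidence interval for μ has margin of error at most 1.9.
n ≥ 511

For margin E ≤ 1.9:
n ≥ (z* · σ / E)²
n ≥ (1.645 · 26.1 / 1.9)²
n ≥ 510.63

Minimum n = 511 (rounding up)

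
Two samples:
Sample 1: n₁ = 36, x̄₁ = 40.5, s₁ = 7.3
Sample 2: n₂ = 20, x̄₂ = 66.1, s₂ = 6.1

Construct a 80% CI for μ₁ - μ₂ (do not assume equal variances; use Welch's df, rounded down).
(-27.98, -23.22)

Difference: x̄₁ - x̄₂ = -25.60
SE = √(s₁²/n₁ + s₂²/n₂) = √(7.3²/36 + 6.1²/20) = 1.8278
df = 45.59 → 45 (Welch–Satterthwaite, rounded down)
t* = 1.301

CI: -25.60 ± 1.301 · 1.8278 = -25.60 ± 2.38 = (-27.98, -23.22)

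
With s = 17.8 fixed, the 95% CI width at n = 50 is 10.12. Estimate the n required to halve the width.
n ≈ 200

CI width ∝ 1/√n
To reduce width by factor 2, need √n to grow by 2 → need 2² = 4 times as many samples.

Current: n = 50, width = 10.12
New: n = 200, width ≈ 4.96

Width reduced by factor of 10.12/4.96 = 2.04.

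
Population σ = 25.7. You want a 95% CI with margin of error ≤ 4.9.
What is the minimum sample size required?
n ≥ 106

For margin E ≤ 4.9:
n ≥ (z* · σ / E)²
n ≥ (1.960 · 25.7 / 4.9)²
n ≥ 105.68

Minimum n = 106 (rounding up)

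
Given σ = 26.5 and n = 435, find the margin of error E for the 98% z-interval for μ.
Margin of error = 2.96

Margin of error = z* · σ/√n
= 2.326 · 26.5/√435
= 2.326 · 26.5/20.8567
= 2.96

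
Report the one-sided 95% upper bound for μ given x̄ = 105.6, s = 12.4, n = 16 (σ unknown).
μ ≤ 111.03

Upper bound (one-sided):
t* = 1.753 (one-sided for 95%)
Upper bound = x̄ + t* · s/√n = 105.6 + 1.753 · 12.4/√16 = 111.03

We are 95% confident that μ ≤ 111.03.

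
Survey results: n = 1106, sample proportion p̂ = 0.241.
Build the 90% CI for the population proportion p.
(0.220, 0.262)

Proportion CI:
SE = √(p̂(1-p̂)/n) = √(0.241 · 0.759 / 1106) = 0.01286

z* = 1.645
Margin = z* · SE = 1.645 · 0.01286 = 0.0212

CI: 0.241 ± 0.0212 = (0.220, 0.262)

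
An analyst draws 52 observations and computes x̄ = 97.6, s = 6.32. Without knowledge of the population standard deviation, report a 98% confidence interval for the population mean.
(95.49, 99.71)

t-interval (σ unknown):
df = n - 1 = 51
t* = 2.402 for 98% confidence

Margin of error = t* · s/√n = 2.402 · 6.32/√52 = 2.11

CI: (95.49, 99.71)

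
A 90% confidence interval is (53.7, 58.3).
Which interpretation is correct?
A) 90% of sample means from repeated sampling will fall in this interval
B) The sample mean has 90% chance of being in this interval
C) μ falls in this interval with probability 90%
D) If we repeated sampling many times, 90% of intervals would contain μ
D

A) Wrong — coverage applies to intervals containing μ, not to future x̄ values.
B) Wrong — x̄ is observed and sits in the interval by construction.
C) Wrong — μ is fixed; the randomness lives in the interval, not in μ.
D) Correct — this is the frequentist long-run coverage interpretation.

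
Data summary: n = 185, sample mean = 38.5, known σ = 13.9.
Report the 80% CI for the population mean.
(37.19, 39.81)

z-interval (σ known):
z* = 1.282 for 80% confidence

Margin of error = z* · σ/√n = 1.282 · 13.9/√185 = 1.31

CI: (38.5 - 1.31, 38.5 + 1.31) = (37.19, 39.81)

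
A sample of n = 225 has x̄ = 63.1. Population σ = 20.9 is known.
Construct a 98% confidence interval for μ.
(59.86, 66.34)

z-interval (σ known):
z* = 2.326 for 98% confidence

Margin of error = z* · σ/√n = 2.326 · 20.9/√225 = 3.24

CI: (63.1 - 3.24, 63.1 + 3.24) = (59.86, 66.34)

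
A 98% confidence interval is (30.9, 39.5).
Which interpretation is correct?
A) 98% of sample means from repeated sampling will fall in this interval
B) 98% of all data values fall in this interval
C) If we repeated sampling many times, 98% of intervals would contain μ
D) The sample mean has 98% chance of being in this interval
C

A) Wrong — coverage applies to intervals containing μ, not to future x̄ values.
B) Wrong — a CI is about the parameter μ, not individual data values.
C) Correct — this is the frequentist long-run coverage interpretation.
D) Wrong — x̄ is observed and sits in the interval by construction.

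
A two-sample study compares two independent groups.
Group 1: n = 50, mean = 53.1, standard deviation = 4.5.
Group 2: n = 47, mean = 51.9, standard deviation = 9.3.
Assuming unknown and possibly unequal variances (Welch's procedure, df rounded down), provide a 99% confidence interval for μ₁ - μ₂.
(-2.78, 5.18)

Difference: x̄₁ - x̄₂ = 1.20
SE = √(s₁²/n₁ + s₂²/n₂) = √(4.5²/50 + 9.3²/47) = 1.4984
df = 65.50 → 65 (Welch–Satterthwaite, rounded down)
t* = 2.654

CI: 1.20 ± 2.654 · 1.4984 = 1.20 ± 3.98 = (-2.78, 5.18)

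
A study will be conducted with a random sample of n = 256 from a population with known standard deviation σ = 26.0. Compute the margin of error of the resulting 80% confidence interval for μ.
Margin of error = 2.08

Margin of error = z* · σ/√n
= 1.282 · 26.0/√256
= 1.282 · 26.0/16.0000
= 2.08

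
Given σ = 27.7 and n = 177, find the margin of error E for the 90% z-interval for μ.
Margin of error = 3.42

Margin of error = z* · σ/√n
= 1.645 · 27.7/√177
= 1.645 · 27.7/13.3041
= 3.42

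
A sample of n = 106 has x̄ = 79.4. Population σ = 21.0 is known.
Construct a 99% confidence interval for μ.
(74.15, 84.65)

z-interval (σ known):
z* = 2.576 for 99% confidence

Margin of error = z* · σ/√n = 2.576 · 21.0/√106 = 5.25

CI: (79.4 - 5.25, 79.4 + 5.25) = (74.15, 84.65)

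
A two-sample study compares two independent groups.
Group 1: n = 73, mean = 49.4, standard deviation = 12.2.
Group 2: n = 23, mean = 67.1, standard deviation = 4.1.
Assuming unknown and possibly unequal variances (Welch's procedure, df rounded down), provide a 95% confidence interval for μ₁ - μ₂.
(-21.01, -14.39)

Difference: x̄₁ - x̄₂ = -17.70
SE = √(s₁²/n₁ + s₂²/n₂) = √(12.2²/73 + 4.1²/23) = 1.6643
df = 93.54 → 93 (Welch–Satterthwaite, rounded down)
t* = 1.986

CI: -17.70 ± 1.986 · 1.6643 = -17.70 ± 3.31 = (-21.01, -14.39)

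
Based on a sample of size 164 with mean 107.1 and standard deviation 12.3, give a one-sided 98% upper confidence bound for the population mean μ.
μ ≤ 109.09

Upper bound (one-sided):
t* = 2.070 (one-sided for 98%)
Upper bound = x̄ + t* · s/√n = 107.1 + 2.070 · 12.3/√164 = 109.09

We are 98% confident that μ ≤ 109.09.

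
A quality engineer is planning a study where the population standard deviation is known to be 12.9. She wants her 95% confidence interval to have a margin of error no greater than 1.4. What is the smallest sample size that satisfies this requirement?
n ≥ 327

For margin E ≤ 1.4:
n ≥ (z* · σ / E)²
n ≥ (1.960 · 12.9 / 1.4)²
n ≥ 326.16

Minimum n = 327 (rounding up)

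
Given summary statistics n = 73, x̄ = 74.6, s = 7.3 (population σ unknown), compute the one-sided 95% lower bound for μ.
μ ≥ 73.18

Lower bound (one-sided):
t* = 1.666 (one-sided for 95%)
Lower bound = x̄ - t* · s/√n = 74.6 - 1.666 · 7.3/√73 = 73.18

We are 95% confident that μ ≥ 73.18.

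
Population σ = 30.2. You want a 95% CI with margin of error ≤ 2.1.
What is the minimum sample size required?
n ≥ 795

For margin E ≤ 2.1:
n ≥ (z* · σ / E)²
n ≥ (1.960 · 30.2 / 2.1)²
n ≥ 794.49

Minimum n = 795 (rounding up)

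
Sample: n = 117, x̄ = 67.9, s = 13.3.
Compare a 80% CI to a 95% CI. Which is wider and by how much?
95% CI is wider by 1.70

df = 116
80% CI: t* = 1.289, (66.32, 69.48), width = 2 · t* · s/√n = 3.17
95% CI: t* = 1.981, (65.46, 70.34), width = 2 · t* · s/√n = 4.87

The 95% CI is wider by 4.87 - 3.17 = 1.70.
Higher confidence requires a wider interval.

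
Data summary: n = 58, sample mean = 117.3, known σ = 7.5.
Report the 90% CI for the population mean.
(115.68, 118.92)

z-interval (σ known):
z* = 1.645 for 90% confidence

Margin of error = z* · σ/√n = 1.645 · 7.5/√58 = 1.62

CI: (117.3 - 1.62, 117.3 + 1.62) = (115.68, 118.92)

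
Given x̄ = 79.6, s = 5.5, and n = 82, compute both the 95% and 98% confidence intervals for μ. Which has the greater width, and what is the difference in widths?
98% CI is wider by 0.46

df = 81
95% CI: t* = 1.990, (78.39, 80.81), width = 2 · t* · s/√n = 2.42
98% CI: t* = 2.373, (78.16, 81.04), width = 2 · t* · s/√n = 2.88

The 98% CI is wider by 2.88 - 2.42 = 0.46.
Higher confidence requires a wider interval.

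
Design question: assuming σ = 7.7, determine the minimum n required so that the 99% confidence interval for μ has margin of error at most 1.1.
n ≥ 326

For margin E ≤ 1.1:
n ≥ (z* · σ / E)²
n ≥ (2.576 · 7.7 / 1.1)²
n ≥ 325.15

Minimum n = 326 (rounding up)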